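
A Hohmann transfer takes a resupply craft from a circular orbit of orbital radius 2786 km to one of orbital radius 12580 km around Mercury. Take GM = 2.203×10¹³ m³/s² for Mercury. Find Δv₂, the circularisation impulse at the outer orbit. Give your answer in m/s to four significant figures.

Δv ≈ 526.4 m/s

r₁ = 2786 km = 2.786×10⁶ m.
r₂ = 12580 km = 1.258×10⁷ m.
Transfer ellipse a_t = (r₁ + r₂)/2 = 7.683×10⁶ m.
At r₁: circular v_c1 = √(μ/r₁) = 2812 m/s; transfer-periherm v_p = √[μ(2/r₁ − 1/a_t)] = 3598 m/s.
At r₂: circular v_c2 = √(μ/r₂) = 1323 m/s; transfer-apoherm v_a = √[μ(2/r₂ − 1/a_t)] = 796.9 m/s.
Δv₂ = v_c2 − v_a = 526.4 m/s.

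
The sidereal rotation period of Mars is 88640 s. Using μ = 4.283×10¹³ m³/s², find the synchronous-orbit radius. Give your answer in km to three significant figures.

r_sync ≈ 20400 km

A synchronous orbit has period T, so by Kepler's third law a = (μT²/4π²)^(1/3).
μT²/4π² = 4.283×10¹³ × (8.864×10⁴)² / 39.48 = 8.524×10²¹ m³.
a = 2.043×10⁷ m = 20428 km.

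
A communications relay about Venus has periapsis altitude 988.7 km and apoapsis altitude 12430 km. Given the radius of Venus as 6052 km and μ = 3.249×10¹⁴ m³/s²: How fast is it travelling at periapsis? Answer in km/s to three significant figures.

r_p = 6052 + 988.7 = 7040.7 km = 7.0407×10⁶ m.
r_a = 6052 + 12430 = 18482 km = 1.8482×10⁷ m.
Semi-major axis a = (r_p + r_a)/2 = 12761 km = 1.276×10⁷ m.
Vis-viva: v² = μ(2/r − 1/a) = 3.249×10¹⁴ × (2.841×10⁻⁷ − 7.836×10⁻⁸) = 6.683×10⁷ m²/s².
v = 8175 m/s = 8.175 km/s.

v ≈ 8.18 km/s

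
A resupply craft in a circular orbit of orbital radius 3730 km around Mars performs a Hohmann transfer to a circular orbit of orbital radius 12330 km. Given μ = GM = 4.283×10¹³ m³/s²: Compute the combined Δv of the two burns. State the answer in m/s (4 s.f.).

r₁ = 3730 km = 3.730×10⁶ m.
r₂ = 12330 km = 1.233×10⁷ m.
Transfer ellipse a_t = (r₁ + r₂)/2 = 8.030×10⁶ m.
At r₁: circular v_c1 = √(μ/r₁) = 3389 m/s; transfer-periapsis v_p = √[μ(2/r₁ − 1/a_t)] = 4199 m/s.
Δv₁ = v_p − v_c1 = 810.4 m/s.
At r₂: circular v_c2 = √(μ/r₂) = 1864 m/s; transfer-apoapsis v_a = √[μ(2/r₂ − 1/a_t)] = 1270 m/s.
Δv₂ = v_c2 − v_a = 593.5 m/s.
Total Δv = Δv₁ + Δv₂ = 1404 m/s.

Δv_total ≈ 1404 m/s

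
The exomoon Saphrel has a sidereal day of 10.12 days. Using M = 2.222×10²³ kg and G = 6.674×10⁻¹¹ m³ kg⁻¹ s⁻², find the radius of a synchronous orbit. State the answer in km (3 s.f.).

r_sync ≈ 66000 km

μ = GM = 6.674×10⁻¹¹ × 2.222×10²³ = 1.483×10¹³ m³/s².
T = 10.12 days = 8.744×10⁵ s.
A synchronous orbit has period T, so by Kepler's third law a = (μT²/4π²)^(1/3).
μT²/4π² = 1.483×10¹³ × (8.744×10⁵)² / 39.48 = 2.872×10²³ m³.
a = 6.598×10⁷ m = 65976 km.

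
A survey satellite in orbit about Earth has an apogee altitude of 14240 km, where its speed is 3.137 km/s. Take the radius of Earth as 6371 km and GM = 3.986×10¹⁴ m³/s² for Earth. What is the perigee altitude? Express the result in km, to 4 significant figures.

r_a = 6371 + 14240 = 20611 km = 2.061×10⁷ m.
Specific energy ε = v²/2 − μ/r = -1.442×10⁷ J/kg, so a = −μ/(2ε) = 1.382×10⁷ m.
The apsides satisfy r_p + r_a = 2a, so the perigee radius is 2a − r_a = 7.033×10⁶ m = 7033.5 km.
Perigee altitude = 7033.5 − 6371 = 662.46 km.

perigee altitude ≈ 662.5 km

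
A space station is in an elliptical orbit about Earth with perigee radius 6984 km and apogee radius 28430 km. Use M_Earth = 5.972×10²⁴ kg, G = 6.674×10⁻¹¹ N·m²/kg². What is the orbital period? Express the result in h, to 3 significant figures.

T ≈ 6.51 h

μ = GM = 6.674×10⁻¹¹ × 5.972×10²⁴ = 3.986×10¹⁴ m³/s².
Semi-major axis a = (r_p + r_a)/2 = (6984.0 + 28430)/2 = 17707 km = 1.771×10⁷ m.
By Kepler's third law T = 2π√(a³/μ) = 2π × 3.732×10³ = 2.345×10⁴ s.
= 6.514 h.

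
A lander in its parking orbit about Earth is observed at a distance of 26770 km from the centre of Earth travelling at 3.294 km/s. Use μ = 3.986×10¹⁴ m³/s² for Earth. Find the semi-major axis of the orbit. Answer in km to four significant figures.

a ≈ 21060 km

r = 2.677×10⁷ m.
Specific orbital energy ε = v²/2 − μ/r = (3294)²/2 − 3.986×10¹⁴/2.677×10⁷ = -9.465×10⁶ J/kg.
Since ε = −μ/(2a), a = −μ/(2ε) = 2.106×10⁷ m = 21057 km.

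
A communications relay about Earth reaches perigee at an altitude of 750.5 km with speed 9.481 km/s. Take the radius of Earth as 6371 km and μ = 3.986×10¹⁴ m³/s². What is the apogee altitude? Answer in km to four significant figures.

r_p = 6371 + 750.5 = 7121.5 km = 7.122×10⁶ m.
Specific energy ε = v²/2 − μ/r = -1.103×10⁷ J/kg, so a = −μ/(2ε) = 1.807×10⁷ m.
The apsides satisfy r_p + r_a = 2a, so the apogee radius is 2a − r_p = 2.903×10⁷ m = 29027 km.
Apogee altitude = 29027 − 6371 = 22656 km.

apogee altitude ≈ 22660 km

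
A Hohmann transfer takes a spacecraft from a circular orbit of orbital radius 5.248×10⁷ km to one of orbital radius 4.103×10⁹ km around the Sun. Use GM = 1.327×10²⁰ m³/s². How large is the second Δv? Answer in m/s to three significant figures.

r₁ = 5.248×10⁷ km = 5.248×10¹⁰ m.
r₂ = 4.103×10⁹ km = 4.103×10¹² m.
Transfer ellipse a_t = (r₁ + r₂)/2 = 2.078×10¹² m.
At r₁: circular v_c1 = √(μ/r₁) = 50290 m/s; transfer-perihelion v_p = √[μ(2/r₁ − 1/a_t)] = 70660 m/s.
At r₂: circular v_c2 = √(μ/r₂) = 5687 m/s; transfer-aphelion v_a = √[μ(2/r₂ − 1/a_t)] = 903.8 m/s.
Δv₂ = v_c2 − v_a = 4783 m/s.

Δv ≈ 4780 m/s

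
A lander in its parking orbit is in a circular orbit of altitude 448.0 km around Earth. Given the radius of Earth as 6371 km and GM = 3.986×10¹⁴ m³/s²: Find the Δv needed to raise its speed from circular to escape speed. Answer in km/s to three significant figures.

Δv ≈ 3.17 km/s

r = 6371 + 448.0 = 6819.0 km = 6.8190×10⁶ m.
Circular speed v_c = √(μ/r) = 7646 m/s.
Escape speed v_esc = √(2μ/r) = √2 × v_c = 10810 m/s.
Δv = v_esc − v_c = 3167 m/s = 3.167 km/s.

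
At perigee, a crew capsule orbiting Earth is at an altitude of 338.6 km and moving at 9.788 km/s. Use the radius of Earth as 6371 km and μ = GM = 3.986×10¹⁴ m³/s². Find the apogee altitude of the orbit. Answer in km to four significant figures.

apogee altitude ≈ 21570 km

r_p = 6371 + 338.6 = 6709.6 km = 6.710×10⁶ m.
Specific energy ε = v²/2 − μ/r = -1.150×10⁷ J/kg, so a = −μ/(2ε) = 1.732×10⁷ m.
The apsides satisfy r_p + r_a = 2a, so the apogee radius is 2a − r_p = 2.794×10⁷ m = 27936 km.
Apogee altitude = 27936 − 6371 = 21565 km.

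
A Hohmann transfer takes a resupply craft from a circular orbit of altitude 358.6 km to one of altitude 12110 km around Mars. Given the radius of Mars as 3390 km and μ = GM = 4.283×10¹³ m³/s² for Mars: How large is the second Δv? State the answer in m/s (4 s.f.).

Δv ≈ 624.9 m/s

r₁ = 3390 + 358.6 = 3748.6 km = 3.7486×10⁶ m.
r₂ = 3390 + 12110 = 15500 km = 1.5500×10⁷ m.
Transfer ellipse a_t = (r₁ + r₂)/2 = 9.624×10⁶ m.
At r₁: circular v_c1 = √(μ/r₁) = 3380 m/s; transfer-periapsis v_p = √[μ(2/r₁ − 1/a_t)] = 4290 m/s.
At r₂: circular v_c2 = √(μ/r₂) = 1662 m/s; transfer-apoapsis v_a = √[μ(2/r₂ − 1/a_t)] = 1037 m/s.
Δv₂ = v_c2 − v_a = 624.9 m/s.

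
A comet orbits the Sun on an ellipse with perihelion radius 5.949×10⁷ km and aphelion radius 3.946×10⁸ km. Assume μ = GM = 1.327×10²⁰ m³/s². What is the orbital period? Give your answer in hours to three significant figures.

Semi-major axis a = (r_p + r_a)/2 = (5.9490×10⁷ + 3.9460×10⁸)/2 = 2.2704×10⁸ km = 2.270×10¹¹ m.
By Kepler's third law T = 2π√(a³/μ) = 2π × 9.391×10⁶ = 5.901×10⁷ s.
= 16390 hours.

T ≈ 16400 hours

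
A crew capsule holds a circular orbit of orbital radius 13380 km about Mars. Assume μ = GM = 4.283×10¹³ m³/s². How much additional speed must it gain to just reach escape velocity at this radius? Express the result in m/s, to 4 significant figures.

r = 13380 km = 1.338×10⁷ m.
Circular speed v_c = √(μ/r) = 1789 m/s.
Escape speed v_esc = √(2μ/r) = √2 × v_c = 2530 m/s.
Δv = v_esc − v_c = 741.1 m/s.

Δv ≈ 741.1 m/s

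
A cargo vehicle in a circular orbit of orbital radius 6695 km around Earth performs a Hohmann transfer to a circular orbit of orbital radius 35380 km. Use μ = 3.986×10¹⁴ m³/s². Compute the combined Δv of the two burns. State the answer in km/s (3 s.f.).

Δv_total ≈ 3.75 km/s

r₁ = 6695 km = 6.695×10⁶ m.
r₂ = 35380 km = 3.538×10⁷ m.
Transfer ellipse a_t = (r₁ + r₂)/2 = 2.104×10⁷ m.
At r₁: circular v_c1 = √(μ/r₁) = 7716 m/s; transfer-perigee v_p = √[μ(2/r₁ − 1/a_t)] = 10010 m/s.
Δv₁ = v_p − v_c1 = 2290 m/s.
At r₂: circular v_c2 = √(μ/r₂) = 3357 m/s; transfer-apogee v_a = √[μ(2/r₂ − 1/a_t)] = 1894 m/s.
Δv₂ = v_c2 − v_a = 1463 m/s.
Total Δv = Δv₁ + Δv₂ = 3753 m/s = 3.753 km/s.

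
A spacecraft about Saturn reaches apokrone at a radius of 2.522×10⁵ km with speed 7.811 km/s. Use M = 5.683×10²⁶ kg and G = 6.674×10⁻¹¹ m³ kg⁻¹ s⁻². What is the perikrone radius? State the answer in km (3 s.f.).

μ = GM = 6.674×10⁻¹¹ × 5.683×10²⁶ = 3.793×10¹⁶ m³/s².
r_a = 2.522×10⁸ m.
Specific energy ε = v²/2 − μ/r = -1.199×10⁸ J/kg, so a = −μ/(2ε) = 1.582×10⁸ m.
The apsides satisfy r_p + r_a = 2a, so the perikrone radius is 2a − r_a = 6.418×10⁷ m = 64175 km.

perikrone radius ≈ 64200 km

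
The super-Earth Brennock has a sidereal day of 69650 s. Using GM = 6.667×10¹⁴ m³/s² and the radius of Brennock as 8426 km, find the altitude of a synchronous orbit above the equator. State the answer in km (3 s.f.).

h_sync ≈ 35000 km

A synchronous orbit has period T, so by Kepler's third law a = (μT²/4π²)^(1/3).
μT²/4π² = 6.667×10¹⁴ × (6.965×10⁴)² / 39.48 = 8.192×10²² m³.
a = 4.343×10⁷ m = 43431 km.
Altitude h = a − R = 43431 − 8426 = 35005 km.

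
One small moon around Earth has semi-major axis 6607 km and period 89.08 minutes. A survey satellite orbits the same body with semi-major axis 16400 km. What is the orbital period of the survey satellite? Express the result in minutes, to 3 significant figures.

T₂ ≈ 348 minutes

Kepler's third law: T² ∝ a³, so T₂ = T₁ (a₂/a₁)^(3/2).
a₂/a₁ = 2.482, (a₂/a₁)^(3/2) = 3.911.
T₂ = 89.08 × 3.911 = 348.4 minutes.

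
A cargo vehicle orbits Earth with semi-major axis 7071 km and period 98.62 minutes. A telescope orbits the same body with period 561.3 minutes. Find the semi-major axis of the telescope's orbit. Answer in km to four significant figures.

a₂ ≈ 22540 km

Kepler's third law: a³ ∝ T², so a₂ = a₁ (T₂/T₁)^(2/3).
T₂/T₁ = 5.692, (T₂/T₁)^(2/3) = 3.188.
a₂ = 7071 × 3.188 = 22540 km.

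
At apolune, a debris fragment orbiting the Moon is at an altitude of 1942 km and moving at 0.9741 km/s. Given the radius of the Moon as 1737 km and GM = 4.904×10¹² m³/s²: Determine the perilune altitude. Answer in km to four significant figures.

r_a = 1737 + 1942 = 3679.0 km = 3.679×10⁶ m.
Specific energy ε = v²/2 − μ/r = -8.585×10⁵ J/kg, so a = −μ/(2ε) = 2.856×10⁶ m.
The apsides satisfy r_p + r_a = 2a, so the perilune radius is 2a − r_a = 2.033×10⁶ m = 2033.1 km.
Perilune altitude = 2033.1 − 1737 = 296.05 km.

perilune altitude ≈ 296.1 km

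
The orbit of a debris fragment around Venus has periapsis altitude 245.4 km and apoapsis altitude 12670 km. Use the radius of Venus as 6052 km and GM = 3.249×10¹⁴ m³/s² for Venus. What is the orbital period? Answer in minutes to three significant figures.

T ≈ 257 minutes

r_p = 6052 + 245.4 = 6297.4 km = 6.2974×10⁶ m.
r_a = 6052 + 12670 = 18722 km = 1.8722×10⁷ m.
Semi-major axis a = (r_p + r_a)/2 = (6297.4 + 18722)/2 = 12510 km = 1.251×10⁷ m.
By Kepler's third law T = 2π√(a³/μ) = 2π × 2.455×10³ = 1.542×10⁴ s.
= 257.1 minutes.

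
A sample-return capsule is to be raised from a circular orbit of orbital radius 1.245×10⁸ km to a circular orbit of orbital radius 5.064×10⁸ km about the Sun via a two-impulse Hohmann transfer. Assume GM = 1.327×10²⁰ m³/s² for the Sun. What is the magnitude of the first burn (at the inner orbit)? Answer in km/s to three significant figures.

r₁ = 1.245×10⁸ km = 1.245×10¹¹ m.
r₂ = 5.064×10⁸ km = 5.064×10¹¹ m.
Transfer ellipse a_t = (r₁ + r₂)/2 = 3.154×10¹¹ m.
At r₁: circular v_c1 = √(μ/r₁) = 32650 m/s; transfer-perihelion v_p = √[μ(2/r₁ − 1/a_t)] = 41360 m/s.
Δv₁ = v_p − v_c1 = 8717 m/s.
= 8.717 km/s.

Δv ≈ 8.72 km/s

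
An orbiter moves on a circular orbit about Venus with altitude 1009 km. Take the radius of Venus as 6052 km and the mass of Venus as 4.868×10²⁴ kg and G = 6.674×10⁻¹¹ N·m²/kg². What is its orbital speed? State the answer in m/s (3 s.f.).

v ≈ 6780 m/s

μ = GM = 6.674×10⁻¹¹ × 4.868×10²⁴ = 3.249×10¹⁴ m³/s².
r = 6052 + 1009 = 7061.0 km = 7.0610×10⁶ m.
For a circular orbit v = √(μ/r) = √(3.249×10¹⁴ / 7.061×10⁶) = √(4.601×10⁷) = 6783 m/s.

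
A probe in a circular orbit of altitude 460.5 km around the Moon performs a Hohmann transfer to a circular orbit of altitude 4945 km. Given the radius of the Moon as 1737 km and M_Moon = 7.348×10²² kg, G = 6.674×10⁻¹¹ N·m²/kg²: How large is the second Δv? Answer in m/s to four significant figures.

Δv ≈ 254.0 m/s

μ = GM = 6.674×10⁻¹¹ × 7.348×10²² = 4.904×10¹² m³/s².
r₁ = 1737 + 460.5 = 2197.5 km = 2.1975×10⁶ m.
r₂ = 1737 + 4945 = 6682.0 km = 6.6820×10⁶ m.
Transfer ellipse a_t = (r₁ + r₂)/2 = 4.440×10⁶ m.
At r₁: circular v_c1 = √(μ/r₁) = 1494 m/s; transfer-perilune v_p = √[μ(2/r₁ − 1/a_t)] = 1833 m/s.
At r₂: circular v_c2 = √(μ/r₂) = 856.7 m/s; transfer-apolune v_a = √[μ(2/r₂ − 1/a_t)] = 602.7 m/s.
Δv₂ = v_c2 − v_a = 254.0 m/s.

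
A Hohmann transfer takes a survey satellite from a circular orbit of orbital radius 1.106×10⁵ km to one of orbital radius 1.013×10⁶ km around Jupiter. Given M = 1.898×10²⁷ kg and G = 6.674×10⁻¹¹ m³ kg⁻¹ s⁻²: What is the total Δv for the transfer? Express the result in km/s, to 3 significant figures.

Δv_total ≈ 17.8 km/s

μ = GM = 6.674×10⁻¹¹ × 1.898×10²⁷ = 1.267×10¹⁷ m³/s².
r₁ = 1.106×10⁵ km = 1.106×10⁸ m.
r₂ = 1.013×10⁶ km = 1.013×10⁹ m.
Transfer ellipse a_t = (r₁ + r₂)/2 = 5.618×10⁸ m.
At r₁: circular v_c1 = √(μ/r₁) = 33840 m/s; transfer-perijove v_p = √[μ(2/r₁ − 1/a_t)] = 45440 m/s.
Δv₁ = v_p − v_c1 = 11600 m/s.
At r₂: circular v_c2 = √(μ/r₂) = 11180 m/s; transfer-apojove v_a = √[μ(2/r₂ − 1/a_t)] = 4962 m/s.
Δv₂ = v_c2 − v_a = 6221 m/s.
Total Δv = Δv₁ + Δv₂ = 17820 m/s = 17.82 km/s.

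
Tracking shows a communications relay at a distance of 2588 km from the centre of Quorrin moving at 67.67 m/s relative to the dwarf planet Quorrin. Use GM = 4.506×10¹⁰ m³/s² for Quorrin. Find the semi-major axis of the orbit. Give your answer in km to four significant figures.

r = 2.588×10⁶ m.
Vis-viva rearranged: 1/a = 2/r − v²/μ = 7.728×10⁻⁷ − 1.016×10⁻⁷ = 6.712×10⁻⁷ m⁻¹.
a = 1.490×10⁶ m = 1489.9 km.

a ≈ 1490 km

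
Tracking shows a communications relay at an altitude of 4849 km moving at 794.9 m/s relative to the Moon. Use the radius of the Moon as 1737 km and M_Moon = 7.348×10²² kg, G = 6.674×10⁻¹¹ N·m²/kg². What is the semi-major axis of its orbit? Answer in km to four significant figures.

μ = GM = 6.674×10⁻¹¹ × 7.348×10²² = 4.904×10¹² m³/s².
r = 1737 + 4849 = 6586.0 km = 6.586×10⁶ m.
Vis-viva rearranged: 1/a = 2/r − v²/μ = 3.037×10⁻⁷ − 1.288×10⁻⁷ = 1.748×10⁻⁷ m⁻¹.
a = 5.720×10⁶ m = 5719.9 km.

a ≈ 5720 km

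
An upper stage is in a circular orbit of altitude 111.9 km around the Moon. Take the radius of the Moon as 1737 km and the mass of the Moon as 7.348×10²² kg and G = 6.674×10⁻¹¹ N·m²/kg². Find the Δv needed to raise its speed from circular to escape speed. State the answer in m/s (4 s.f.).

μ = GM = 6.674×10⁻¹¹ × 7.348×10²² = 4.904×10¹² m³/s².
r = 1737 + 111.9 = 1848.9 km = 1.8489×10⁶ m.
Circular speed v_c = √(μ/r) = 1629 m/s.
Escape speed v_esc = √(2μ/r) = √2 × v_c = 2303 m/s.
Δv = v_esc − v_c = 674.6 m/s.

Δv ≈ 674.6 m/s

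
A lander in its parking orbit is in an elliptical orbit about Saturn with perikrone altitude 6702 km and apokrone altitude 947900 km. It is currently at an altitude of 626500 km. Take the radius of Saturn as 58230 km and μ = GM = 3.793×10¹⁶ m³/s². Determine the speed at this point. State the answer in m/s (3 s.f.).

v ≈ 6320 m/s

r_p = 58230 + 6702 = 64932 km = 6.4932×10⁷ m.
r_a = 58230 + 947900 = 1006100 km = 1.0061×10⁹ m.
r = 58230 + 626500 = 6.8473×10⁵ km = 6.847×10⁸ m.
Semi-major axis a = (r_p + r_a)/2 = 5.3553×10⁵ km = 5.355×10⁸ m.
Vis-viva: v² = μ(2/r − 1/a) = 3.793×10¹⁶ × (2.921×10⁻⁹ − 1.867×10⁻⁹) = 3.996×10⁷ m²/s².
v = 6321 m/s.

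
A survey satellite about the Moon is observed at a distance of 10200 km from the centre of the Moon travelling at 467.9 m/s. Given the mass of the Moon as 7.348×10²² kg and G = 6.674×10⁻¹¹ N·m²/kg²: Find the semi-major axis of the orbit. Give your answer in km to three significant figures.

a ≈ 6600 km

μ = GM = 6.674×10⁻¹¹ × 7.348×10²² = 4.904×10¹² m³/s².
r = 1.020×10⁷ m.
Vis-viva rearranged: 1/a = 2/r − v²/μ = 1.961×10⁻⁷ − 4.464×10⁻⁸ = 1.514×10⁻⁷ m⁻¹.
a = 6.603×10⁶ m = 6603.5 km.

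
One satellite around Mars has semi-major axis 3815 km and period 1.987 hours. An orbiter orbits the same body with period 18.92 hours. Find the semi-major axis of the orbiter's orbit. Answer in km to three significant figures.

a₂ ≈ 17100 km

Kepler's third law: a³ ∝ T², so a₂ = a₁ (T₂/T₁)^(2/3).
T₂/T₁ = 9.522, (T₂/T₁)^(2/3) = 4.492.
a₂ = 3815 × 4.492 = 17140 km.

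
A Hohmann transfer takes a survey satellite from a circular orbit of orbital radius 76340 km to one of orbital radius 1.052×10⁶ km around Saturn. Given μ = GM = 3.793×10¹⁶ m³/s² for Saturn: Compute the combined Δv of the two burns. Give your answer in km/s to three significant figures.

Δv_total ≈ 11.9 km/s

r₁ = 76340 km = 7.634×10⁷ m.
r₂ = 1.052×10⁶ km = 1.052×10⁹ m.
Transfer ellipse a_t = (r₁ + r₂)/2 = 5.642×10⁸ m.
At r₁: circular v_c1 = √(μ/r₁) = 22290 m/s; transfer-perikrone v_p = √[μ(2/r₁ − 1/a_t)] = 30440 m/s.
Δv₁ = v_p − v_c1 = 8148 m/s.
At r₂: circular v_c2 = √(μ/r₂) = 6005 m/s; transfer-apokrone v_a = √[μ(2/r₂ − 1/a_t)] = 2209 m/s.
Δv₂ = v_c2 − v_a = 3796 m/s.
Total Δv = Δv₁ + Δv₂ = 11940 m/s = 11.94 km/s.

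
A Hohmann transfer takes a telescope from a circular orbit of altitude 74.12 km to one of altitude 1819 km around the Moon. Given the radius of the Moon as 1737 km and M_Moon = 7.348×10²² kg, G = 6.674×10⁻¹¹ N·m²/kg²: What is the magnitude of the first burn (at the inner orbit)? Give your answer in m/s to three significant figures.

Δv ≈ 249 m/s

μ = GM = 6.674×10⁻¹¹ × 7.348×10²² = 4.904×10¹² m³/s².
r₁ = 1737 + 74.12 = 1811.1 km = 1.8111×10⁶ m.
r₂ = 1737 + 1819 = 3556.0 km = 3.5560×10⁶ m.
Transfer ellipse a_t = (r₁ + r₂)/2 = 2.684×10⁶ m.
At r₁: circular v_c1 = √(μ/r₁) = 1646 m/s; transfer-perilune v_p = √[μ(2/r₁ − 1/a_t)] = 1894 m/s.
Δv₁ = v_p − v_c1 = 248.7 m/s.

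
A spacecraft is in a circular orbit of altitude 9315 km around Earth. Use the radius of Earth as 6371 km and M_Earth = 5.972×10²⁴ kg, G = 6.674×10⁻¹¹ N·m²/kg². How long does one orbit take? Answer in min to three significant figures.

T ≈ 326 min

μ = GM = 6.674×10⁻¹¹ × 5.972×10²⁴ = 3.986×10¹⁴ m³/s².
r = 6371 + 9315 = 15686 km = 1.5686×10⁷ m.
Kepler's third law: T = 2π√(r³/μ) = 2π√((1.569×10⁷)³ / 3.986×10¹⁴).
r³/μ = 9.683×10⁶ s², so T = 2π × 3.112×10³ = 1.955×10⁴ s.
Converting: 1.955×10⁴ s ÷ 60.00 = 325.9 min.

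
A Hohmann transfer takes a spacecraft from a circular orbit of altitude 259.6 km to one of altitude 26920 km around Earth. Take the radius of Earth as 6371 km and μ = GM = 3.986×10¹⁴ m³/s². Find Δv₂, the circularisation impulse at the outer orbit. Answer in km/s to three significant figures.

r₁ = 6371 + 259.6 = 6630.6 km = 6.6306×10⁶ m.
r₂ = 6371 + 26920 = 33291 km = 3.3291×10⁷ m.
Transfer ellipse a_t = (r₁ + r₂)/2 = 1.996×10⁷ m.
At r₁: circular v_c1 = √(μ/r₁) = 7753 m/s; transfer-perigee v_p = √[μ(2/r₁ − 1/a_t)] = 10010 m/s.
At r₂: circular v_c2 = √(μ/r₂) = 3460 m/s; transfer-apogee v_a = √[μ(2/r₂ − 1/a_t)] = 1994 m/s.
Δv₂ = v_c2 − v_a = 1466 m/s.
= 1.466 km/s.

Δv ≈ 1.47 km/s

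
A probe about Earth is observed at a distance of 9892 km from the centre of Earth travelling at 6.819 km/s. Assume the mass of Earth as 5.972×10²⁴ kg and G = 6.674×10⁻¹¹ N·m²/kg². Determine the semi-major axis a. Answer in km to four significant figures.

a ≈ 11690 km

μ = GM = 6.674×10⁻¹¹ × 5.972×10²⁴ = 3.986×10¹⁴ m³/s².
r = 9.892×10⁶ m.
Vis-viva rearranged: 1/a = 2/r − v²/μ = 2.022×10⁻⁷ − 1.167×10⁻⁷ = 8.552×10⁻⁸ m⁻¹.
a = 1.169×10⁷ m = 11693 km.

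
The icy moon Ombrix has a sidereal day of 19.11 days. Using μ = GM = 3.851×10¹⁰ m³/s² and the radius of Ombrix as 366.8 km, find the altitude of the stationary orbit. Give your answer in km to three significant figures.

T = 19.11 days = 1.651×10⁶ s.
A synchronous orbit has period T, so by Kepler's third law a = (μT²/4π²)^(1/3).
μT²/4π² = 3.851×10¹⁰ × (1.651×10⁶)² / 39.48 = 2.659×10²¹ m³.
a = 1.385×10⁷ m = 13854 km.
Altitude h = a − R = 13854 − 366.8 = 13488 km.

h_sync ≈ 13500 km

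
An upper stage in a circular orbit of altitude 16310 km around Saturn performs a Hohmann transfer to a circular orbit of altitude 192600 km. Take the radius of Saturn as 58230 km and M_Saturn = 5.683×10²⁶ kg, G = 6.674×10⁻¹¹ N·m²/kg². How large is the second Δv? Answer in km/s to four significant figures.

μ = GM = 6.674×10⁻¹¹ × 5.683×10²⁶ = 3.793×10¹⁶ m³/s².
r₁ = 58230 + 16310 = 74540 km = 7.4540×10⁷ m.
r₂ = 58230 + 192600 = 250830 km = 2.5083×10⁸ m.
Transfer ellipse a_t = (r₁ + r₂)/2 = 1.627×10⁸ m.
At r₁: circular v_c1 = √(μ/r₁) = 22560 m/s; transfer-perikrone v_p = √[μ(2/r₁ − 1/a_t)] = 28010 m/s.
At r₂: circular v_c2 = √(μ/r₂) = 12300 m/s; transfer-apokrone v_a = √[μ(2/r₂ − 1/a_t)] = 8324 m/s.
Δv₂ = v_c2 − v_a = 3973 m/s.
= 3.973 km/s.

Δv ≈ 3.973 km/s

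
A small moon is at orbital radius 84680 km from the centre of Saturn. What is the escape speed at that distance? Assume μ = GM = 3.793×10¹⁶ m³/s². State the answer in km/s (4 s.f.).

r = 84680 km = 8.468×10⁷ m.
Escape speed v_esc = √(2μ/r) = √(2 × 3.793×10¹⁶ / 8.468×10⁷) = √(8.958×10⁸) = 29930 m/s.
= 29.93 km/s.

v_esc ≈ 29.93 km/s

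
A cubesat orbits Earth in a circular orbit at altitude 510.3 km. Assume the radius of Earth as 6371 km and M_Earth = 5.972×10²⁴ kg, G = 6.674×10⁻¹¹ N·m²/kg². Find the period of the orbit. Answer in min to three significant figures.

μ = GM = 6.674×10⁻¹¹ × 5.972×10²⁴ = 3.986×10¹⁴ m³/s².
r = 6371 + 510.3 = 6881.3 km = 6.8813×10⁶ m.
Kepler's third law: T = 2π√(r³/μ) = 2π√((6.881×10⁶)³ / 3.986×10¹⁴).
r³/μ = 8.175×10⁵ s², so T = 2π × 9.042×10² = 5.681×10³ s.
Converting: 5.681×10³ s ÷ 60.00 = 94.69 min.

T ≈ 94.7 min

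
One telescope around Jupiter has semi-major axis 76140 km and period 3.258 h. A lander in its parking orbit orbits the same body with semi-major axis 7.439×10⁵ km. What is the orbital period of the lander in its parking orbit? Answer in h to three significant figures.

T₂ ≈ 99.5 h

Kepler's third law: T² ∝ a³, so T₂ = T₁ (a₂/a₁)^(3/2).
a₂/a₁ = 9.770, (a₂/a₁)^(3/2) = 30.54.
T₂ = 3.258 × 30.54 = 99.50 h.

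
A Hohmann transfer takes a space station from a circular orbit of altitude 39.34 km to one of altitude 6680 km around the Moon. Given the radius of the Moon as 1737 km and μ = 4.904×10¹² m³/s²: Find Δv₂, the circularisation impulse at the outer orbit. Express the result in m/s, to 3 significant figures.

r₁ = 1737 + 39.34 = 1776.3 km = 1.7763×10⁶ m.
r₂ = 1737 + 6680 = 8417.0 km = 8.4170×10⁶ m.
Transfer ellipse a_t = (r₁ + r₂)/2 = 5.097×10⁶ m.
At r₁: circular v_c1 = √(μ/r₁) = 1662 m/s; transfer-perilune v_p = √[μ(2/r₁ − 1/a_t)] = 2135 m/s.
At r₂: circular v_c2 = √(μ/r₂) = 763.3 m/s; transfer-apolune v_a = √[μ(2/r₂ − 1/a_t)] = 450.6 m/s.
Δv₂ = v_c2 − v_a = 312.7 m/s.

Δv ≈ 313 m/s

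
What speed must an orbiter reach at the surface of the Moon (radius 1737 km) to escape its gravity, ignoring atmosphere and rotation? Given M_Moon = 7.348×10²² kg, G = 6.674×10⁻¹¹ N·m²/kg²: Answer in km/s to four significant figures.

μ = GM = 6.674×10⁻¹¹ × 7.348×10²² = 4.904×10¹² m³/s².
r = R = 1.737×10⁶ m.
Escape speed v_esc = √(2μ/r) = √(2 × 4.904×10¹² / 1.737×10⁶) = √(5.647×10⁶) = 2376 m/s.
= 2.376 km/s.

v_esc ≈ 2.376 km/s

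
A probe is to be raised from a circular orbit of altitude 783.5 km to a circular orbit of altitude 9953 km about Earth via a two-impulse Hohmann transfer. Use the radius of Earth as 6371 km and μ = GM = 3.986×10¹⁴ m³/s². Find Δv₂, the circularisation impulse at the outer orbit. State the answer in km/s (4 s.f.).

r₁ = 6371 + 783.5 = 7154.5 km = 7.1545×10⁶ m.
r₂ = 6371 + 9953 = 16324 km = 1.6324×10⁷ m.
Transfer ellipse a_t = (r₁ + r₂)/2 = 1.174×10⁷ m.
At r₁: circular v_c1 = √(μ/r₁) = 7464 m/s; transfer-perigee v_p = √[μ(2/r₁ − 1/a_t)] = 8802 m/s.
At r₂: circular v_c2 = √(μ/r₂) = 4941 m/s; transfer-apogee v_a = √[μ(2/r₂ − 1/a_t)] = 3858 m/s.
Δv₂ = v_c2 − v_a = 1084 m/s.
= 1.084 km/s.

Δv ≈ 1.084 km/s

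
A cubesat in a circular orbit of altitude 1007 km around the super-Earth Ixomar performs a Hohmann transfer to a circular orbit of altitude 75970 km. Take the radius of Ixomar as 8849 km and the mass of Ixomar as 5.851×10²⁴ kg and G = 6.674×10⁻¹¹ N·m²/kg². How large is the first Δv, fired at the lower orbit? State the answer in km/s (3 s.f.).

Δv ≈ 2.13 km/s

μ = GM = 6.674×10⁻¹¹ × 5.851×10²⁴ = 3.905×10¹⁴ m³/s².
r₁ = 8849 + 1007 = 9856.0 km = 9.8560×10⁶ m.
r₂ = 8849 + 75970 = 84819 km = 8.4819×10⁷ m.
Transfer ellipse a_t = (r₁ + r₂)/2 = 4.734×10⁷ m.
At r₁: circular v_c1 = √(μ/r₁) = 6294 m/s; transfer-periapsis v_p = √[μ(2/r₁ − 1/a_t)] = 8426 m/s.
Δv₁ = v_p − v_c1 = 2131 m/s.
= 2.131 km/s.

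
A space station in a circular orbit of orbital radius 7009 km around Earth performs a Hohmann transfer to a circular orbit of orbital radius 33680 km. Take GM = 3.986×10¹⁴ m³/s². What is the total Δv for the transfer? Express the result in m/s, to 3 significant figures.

Δv_total ≈ 3580 m/s

r₁ = 7009 km = 7.009×10⁶ m.
r₂ = 33680 km = 3.368×10⁷ m.
Transfer ellipse a_t = (r₁ + r₂)/2 = 2.034×10⁷ m.
At r₁: circular v_c1 = √(μ/r₁) = 7541 m/s; transfer-perigee v_p = √[μ(2/r₁ − 1/a_t)] = 9703 m/s.
Δv₁ = v_p − v_c1 = 2162 m/s.
At r₂: circular v_c2 = √(μ/r₂) = 3440 m/s; transfer-apogee v_a = √[μ(2/r₂ − 1/a_t)] = 2019 m/s.
Δv₂ = v_c2 − v_a = 1421 m/s.
Total Δv = Δv₁ + Δv₂ = 3583 m/s.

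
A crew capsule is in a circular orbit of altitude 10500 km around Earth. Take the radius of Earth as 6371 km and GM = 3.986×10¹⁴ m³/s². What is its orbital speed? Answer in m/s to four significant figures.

r = 6371 + 10500 = 16871 km = 1.6871×10⁷ m.
For a circular orbit v = √(μ/r) = √(3.986×10¹⁴ / 1.687×10⁷) = √(2.363×10⁷) = 4861 m/s.

v ≈ 4861 m/s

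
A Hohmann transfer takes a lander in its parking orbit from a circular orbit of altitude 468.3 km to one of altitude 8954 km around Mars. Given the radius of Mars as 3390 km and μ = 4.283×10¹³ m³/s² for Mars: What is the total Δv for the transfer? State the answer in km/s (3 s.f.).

r₁ = 3390 + 468.3 = 3858.3 km = 3.8583×10⁶ m.
r₂ = 3390 + 8954 = 12344 km = 1.2344×10⁷ m.
Transfer ellipse a_t = (r₁ + r₂)/2 = 8.101×10⁶ m.
At r₁: circular v_c1 = √(μ/r₁) = 3332 m/s; transfer-periapsis v_p = √[μ(2/r₁ − 1/a_t)] = 4113 m/s.
Δv₁ = v_p − v_c1 = 781.0 m/s.
At r₂: circular v_c2 = √(μ/r₂) = 1863 m/s; transfer-apoapsis v_a = √[μ(2/r₂ − 1/a_t)] = 1285 m/s.
Δv₂ = v_c2 − v_a = 577.2 m/s.
Total Δv = Δv₁ + Δv₂ = 1358 m/s = 1.358 km/s.

Δv_total ≈ 1.36 km/s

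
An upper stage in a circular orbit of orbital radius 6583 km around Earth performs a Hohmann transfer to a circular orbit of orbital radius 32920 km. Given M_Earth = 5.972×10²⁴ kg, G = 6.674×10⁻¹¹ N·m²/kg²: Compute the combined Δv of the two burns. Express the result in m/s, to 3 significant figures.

Δv_total ≈ 3740 m/s

μ = GM = 6.674×10⁻¹¹ × 5.972×10²⁴ = 3.986×10¹⁴ m³/s².
r₁ = 6583 km = 6.583×10⁶ m.
r₂ = 32920 km = 3.292×10⁷ m.
Transfer ellipse a_t = (r₁ + r₂)/2 = 1.975×10⁷ m.
At r₁: circular v_c1 = √(μ/r₁) = 7781 m/s; transfer-perigee v_p = √[μ(2/r₁ − 1/a_t)] = 10050 m/s.
Δv₁ = v_p − v_c1 = 2264 m/s.
At r₂: circular v_c2 = √(μ/r₂) = 3480 m/s; transfer-apogee v_a = √[μ(2/r₂ − 1/a_t)] = 2009 m/s.
Δv₂ = v_c2 − v_a = 1471 m/s.
Total Δv = Δv₁ + Δv₂ = 3735 m/s.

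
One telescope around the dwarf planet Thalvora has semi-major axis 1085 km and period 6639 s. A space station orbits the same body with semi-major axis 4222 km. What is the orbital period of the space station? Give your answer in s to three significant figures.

T₂ ≈ 51000 s

Kepler's third law: T² ∝ a³, so T₂ = T₁ (a₂/a₁)^(3/2).
a₂/a₁ = 3.891, (a₂/a₁)^(3/2) = 7.676.
T₂ = 6639 × 7.676 = 50960 s.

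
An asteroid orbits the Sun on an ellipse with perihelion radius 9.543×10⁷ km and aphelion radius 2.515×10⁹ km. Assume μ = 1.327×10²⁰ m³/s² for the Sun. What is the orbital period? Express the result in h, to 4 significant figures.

T ≈ 225900 h

Semi-major axis a = (r_p + r_a)/2 = (9.5430×10⁷ + 2.5150×10⁹)/2 = 1.3052×10⁹ km = 1.305×10¹² m.
By Kepler's third law T = 2π√(a³/μ) = 2π × 1.294×10⁸ = 8.133×10⁸ s.
= 2.259×10⁵ h.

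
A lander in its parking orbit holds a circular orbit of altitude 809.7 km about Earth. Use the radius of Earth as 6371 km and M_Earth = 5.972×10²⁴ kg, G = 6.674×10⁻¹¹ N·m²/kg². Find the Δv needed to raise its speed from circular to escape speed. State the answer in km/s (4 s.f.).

Δv ≈ 3.086 km/s

μ = GM = 6.674×10⁻¹¹ × 5.972×10²⁴ = 3.986×10¹⁴ m³/s².
r = 6371 + 809.7 = 7180.7 km = 7.1807×10⁶ m.
Circular speed v_c = √(μ/r) = 7450 m/s.
Escape speed v_esc = √(2μ/r) = √2 × v_c = 10540 m/s.
Δv = v_esc − v_c = 3086 m/s = 3.086 km/s.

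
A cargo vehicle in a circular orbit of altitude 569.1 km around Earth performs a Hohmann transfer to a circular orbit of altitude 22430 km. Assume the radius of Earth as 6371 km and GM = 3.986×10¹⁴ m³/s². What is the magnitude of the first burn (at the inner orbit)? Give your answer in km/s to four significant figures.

r₁ = 6371 + 569.1 = 6940.1 km = 6.9401×10⁶ m.
r₂ = 6371 + 22430 = 28801 km = 2.8801×10⁷ m.
Transfer ellipse a_t = (r₁ + r₂)/2 = 1.787×10⁷ m.
At r₁: circular v_c1 = √(μ/r₁) = 7579 m/s; transfer-perigee v_p = √[μ(2/r₁ − 1/a_t)] = 9621 m/s.
Δv₁ = v_p − v_c1 = 2042 m/s.
= 2.042 km/s.

Δv ≈ 2.042 km/s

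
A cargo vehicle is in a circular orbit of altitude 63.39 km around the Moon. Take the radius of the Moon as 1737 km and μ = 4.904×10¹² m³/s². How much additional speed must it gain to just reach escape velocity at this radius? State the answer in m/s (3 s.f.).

Δv ≈ 684 m/s

r = 1737 + 63.39 = 1800.4 km = 1.8004×10⁶ m.
Circular speed v_c = √(μ/r) = 1650 m/s.
Escape speed v_esc = √(2μ/r) = √2 × v_c = 2334 m/s.
Δv = v_esc − v_c = 683.6 m/s.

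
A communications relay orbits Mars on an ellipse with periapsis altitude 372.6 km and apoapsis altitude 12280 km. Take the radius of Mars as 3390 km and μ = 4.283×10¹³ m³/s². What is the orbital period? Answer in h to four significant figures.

r_p = 3390 + 372.6 = 3762.6 km = 3.7626×10⁶ m.
r_a = 3390 + 12280 = 15670 km = 1.5670×10⁷ m.
Semi-major axis a = (r_p + r_a)/2 = (3762.6 + 15670)/2 = 9716.3 km = 9.716×10⁶ m.
By Kepler's third law T = 2π√(a³/μ) = 2π × 4.628×10³ = 2.908×10⁴ s.
= 8.077 h.

T ≈ 8.077 h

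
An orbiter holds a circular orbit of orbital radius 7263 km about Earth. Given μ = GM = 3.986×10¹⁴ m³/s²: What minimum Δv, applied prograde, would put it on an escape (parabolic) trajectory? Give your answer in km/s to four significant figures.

r = 7263 km = 7.263×10⁶ m.
Circular speed v_c = √(μ/r) = 7408 m/s.
Escape speed v_esc = √(2μ/r) = √2 × v_c = 10480 m/s.
Δv = v_esc − v_c = 3069 m/s = 3.069 km/s.

Δv ≈ 3.069 km/s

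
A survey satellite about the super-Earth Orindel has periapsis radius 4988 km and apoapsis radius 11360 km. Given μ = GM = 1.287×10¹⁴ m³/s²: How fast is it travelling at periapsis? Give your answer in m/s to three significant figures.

Semi-major axis a = (r_p + r_a)/2 = 8174.0 km = 8.174×10⁶ m.
Vis-viva: v² = μ(2/r − 1/a) = 1.287×10¹⁴ × (4.010×10⁻⁷ − 1.223×10⁻⁷) = 3.586×10⁷ m²/s².
v = 5988 m/s.

v ≈ 5990 m/s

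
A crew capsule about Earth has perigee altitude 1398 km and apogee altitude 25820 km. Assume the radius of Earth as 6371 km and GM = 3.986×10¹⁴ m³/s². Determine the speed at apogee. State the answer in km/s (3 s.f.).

r_p = 6371 + 1398 = 7769.0 km = 7.7690×10⁶ m.
r_a = 6371 + 25820 = 32191 km = 3.2191×10⁷ m.
Semi-major axis a = (r_p + r_a)/2 = 19980 km = 1.998×10⁷ m.
Vis-viva: v² = μ(2/r − 1/a) = 3.986×10¹⁴ × (6.213×10⁻⁸ − 5.005×10⁻⁸) = 4.815×10⁶ m²/s².
v = 2194 m/s = 2.194 km/s.

v ≈ 2.19 km/s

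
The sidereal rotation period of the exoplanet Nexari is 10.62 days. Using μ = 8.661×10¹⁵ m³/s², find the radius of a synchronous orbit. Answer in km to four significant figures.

r_sync ≈ 5.695×10⁵ km

T = 10.62 days = 9.176×10⁵ s.
A synchronous orbit has period T, so by Kepler's third law a = (μT²/4π²)^(1/3).
μT²/4π² = 8.661×10¹⁵ × (9.176×10⁵)² / 39.48 = 1.847×10²⁶ m³.
a = 5.695×10⁸ m = 5.6950×10⁵ km.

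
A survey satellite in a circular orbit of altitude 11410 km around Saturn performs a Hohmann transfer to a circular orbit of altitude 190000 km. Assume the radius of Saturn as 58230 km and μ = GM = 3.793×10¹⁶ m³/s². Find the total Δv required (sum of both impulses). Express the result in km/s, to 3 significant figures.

Δv_total ≈ 10.0 km/s

r₁ = 58230 + 11410 = 69640 km = 6.9640×10⁷ m.
r₂ = 58230 + 190000 = 248230 km = 2.4823×10⁸ m.
Transfer ellipse a_t = (r₁ + r₂)/2 = 1.589×10⁸ m.
At r₁: circular v_c1 = √(μ/r₁) = 23340 m/s; transfer-perikrone v_p = √[μ(2/r₁ − 1/a_t)] = 29170 m/s.
Δv₁ = v_p − v_c1 = 5828 m/s.
At r₂: circular v_c2 = √(μ/r₂) = 12360 m/s; transfer-apokrone v_a = √[μ(2/r₂ − 1/a_t)] = 8182 m/s.
Δv₂ = v_c2 − v_a = 4179 m/s.
Total Δv = Δv₁ + Δv₂ = 10010 m/s = 10.01 km/s.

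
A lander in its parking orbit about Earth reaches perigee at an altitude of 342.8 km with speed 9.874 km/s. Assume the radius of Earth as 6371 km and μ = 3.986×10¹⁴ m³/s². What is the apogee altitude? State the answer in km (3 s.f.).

r_p = 6371 + 342.8 = 6713.8 km = 6.714×10⁶ m.
Specific energy ε = v²/2 − μ/r = -1.062×10⁷ J/kg, so a = −μ/(2ε) = 1.876×10⁷ m.
The apsides satisfy r_p + r_a = 2a, so the apogee radius is 2a − r_p = 3.081×10⁷ m = 30811 km.
Apogee altitude = 30811 − 6371 = 24440 km.

apogee altitude ≈ 24400 km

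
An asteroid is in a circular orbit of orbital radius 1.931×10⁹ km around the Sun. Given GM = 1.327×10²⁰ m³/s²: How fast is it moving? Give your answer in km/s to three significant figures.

v ≈ 8.29 km/s

r = 1.931×10⁹ km = 1.931×10¹² m.
For a circular orbit v = √(μ/r) = √(1.327×10²⁰ / 1.931×10¹²) = √(6.872×10⁷) = 8290 m/s.
That is 8.290 km/s.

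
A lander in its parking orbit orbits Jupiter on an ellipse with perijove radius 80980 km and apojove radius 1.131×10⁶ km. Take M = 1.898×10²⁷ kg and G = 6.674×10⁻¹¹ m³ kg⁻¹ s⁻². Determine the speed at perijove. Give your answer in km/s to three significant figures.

μ = GM = 6.674×10⁻¹¹ × 1.898×10²⁷ = 1.267×10¹⁷ m³/s².
Semi-major axis a = (r_p + r_a)/2 = 6.0599×10⁵ km = 6.060×10⁸ m.
Vis-viva: v² = μ(2/r − 1/a) = 1.267×10¹⁷ × (2.470×10⁻⁸ − 1.650×10⁻⁹) = 2.919×10⁹ m²/s².
v = 54030 m/s = 54.03 km/s.

v ≈ 54.0 km/s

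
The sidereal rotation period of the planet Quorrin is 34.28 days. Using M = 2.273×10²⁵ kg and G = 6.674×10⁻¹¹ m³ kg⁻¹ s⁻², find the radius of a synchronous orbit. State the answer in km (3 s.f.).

r_sync ≈ 6.96×10⁵ km

μ = GM = 6.674×10⁻¹¹ × 2.273×10²⁵ = 1.517×10¹⁵ m³/s².
T = 34.28 days = 2.962×10⁶ s.
A synchronous orbit has period T, so by Kepler's third law a = (μT²/4π²)^(1/3).
μT²/4π² = 1.517×10¹⁵ × (2.962×10⁶)² / 39.48 = 3.371×10²⁶ m³.
a = 6.960×10⁸ m = 6.9595×10⁵ km.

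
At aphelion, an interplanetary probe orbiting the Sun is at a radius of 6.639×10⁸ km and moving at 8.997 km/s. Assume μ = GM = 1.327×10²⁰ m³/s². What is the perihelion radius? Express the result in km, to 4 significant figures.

perihelion radius ≈ 1.686×10⁸ km

r_a = 6.639×10¹¹ m.
Specific energy ε = v²/2 − μ/r = -1.594×10⁸ J/kg, so a = −μ/(2ε) = 4.162×10¹¹ m.
The apsides satisfy r_p + r_a = 2a, so the perihelion radius is 2a − r_a = 1.686×10¹¹ m = 1.6856×10⁸ km.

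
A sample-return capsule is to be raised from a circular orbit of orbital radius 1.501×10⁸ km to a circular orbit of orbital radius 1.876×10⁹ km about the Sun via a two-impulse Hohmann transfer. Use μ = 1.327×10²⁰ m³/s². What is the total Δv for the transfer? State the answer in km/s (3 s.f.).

Δv_total ≈ 15.9 km/s

r₁ = 1.501×10⁸ km = 1.501×10¹¹ m.
r₂ = 1.876×10⁹ km = 1.876×10¹² m.
Transfer ellipse a_t = (r₁ + r₂)/2 = 1.013×10¹² m.
At r₁: circular v_c1 = √(μ/r₁) = 29730 m/s; transfer-perihelion v_p = √[μ(2/r₁ − 1/a_t)] = 40460 m/s.
Δv₁ = v_p − v_c1 = 10730 m/s.
At r₂: circular v_c2 = √(μ/r₂) = 8410 m/s; transfer-aphelion v_a = √[μ(2/r₂ − 1/a_t)] = 3237 m/s.
Δv₂ = v_c2 − v_a = 5173 m/s.
Total Δv = Δv₁ + Δv₂ = 15900 m/s = 15.90 km/s.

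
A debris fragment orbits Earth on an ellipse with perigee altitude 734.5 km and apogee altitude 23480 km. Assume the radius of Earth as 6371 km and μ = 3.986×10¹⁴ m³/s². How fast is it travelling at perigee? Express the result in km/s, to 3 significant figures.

r_p = 6371 + 734.5 = 7105.5 km = 7.1055×10⁶ m.
r_a = 6371 + 23480 = 29851 km = 2.9851×10⁷ m.
Semi-major axis a = (r_p + r_a)/2 = 18478 km = 1.848×10⁷ m.
Vis-viva: v² = μ(2/r − 1/a) = 3.986×10¹⁴ × (2.815×10⁻⁷ − 5.412×10⁻⁸) = 9.062×10⁷ m²/s².
v = 9520 m/s = 9.520 km/s.

v ≈ 9.52 km/s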